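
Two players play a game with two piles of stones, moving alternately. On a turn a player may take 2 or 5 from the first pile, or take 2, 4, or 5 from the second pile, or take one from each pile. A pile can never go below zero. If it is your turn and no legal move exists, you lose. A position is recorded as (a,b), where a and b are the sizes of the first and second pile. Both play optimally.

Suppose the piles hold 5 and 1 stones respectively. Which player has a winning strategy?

The first player wins.

Build the W/L table. Terminal = L. A non-terminal position is W if it has a move to some L; otherwise it is L.
No move ever increases a pile, so every position that can arise here has a ≤ 5 and b ≤ 1; it is enough to label the cells with 0 ≤ a ≤ 5 and 0 ≤ b ≤ 1.
Every move lowers a or b (never raises either), so fill the grid row by row in increasing a, and left to right within a row: each cell's successors are then already labelled.
      b=0  b=1
a=0:    L    L
a=1:    L    W
a=2:    W    W
a=3:    W    L
a=4:    L    L
a=5:    W    W
Cells with no legal move (terminal, hence L): (0,0), (0,1), (1,0).
The remaining L cells, each justified by listing all of its moves:
(3,1): L (options (1,1)(W), (2,0)(W) are all W)
(4,0): L (sole option (2,0)(W) is W)
(4,1): L (options (2,1)(W), (3,0)(W) are all W)
Every other cell has at least one move into one of the L cells above, so it is W.
The starting position (5,1) is W: the player to move should move to (3,1), handing over an L position.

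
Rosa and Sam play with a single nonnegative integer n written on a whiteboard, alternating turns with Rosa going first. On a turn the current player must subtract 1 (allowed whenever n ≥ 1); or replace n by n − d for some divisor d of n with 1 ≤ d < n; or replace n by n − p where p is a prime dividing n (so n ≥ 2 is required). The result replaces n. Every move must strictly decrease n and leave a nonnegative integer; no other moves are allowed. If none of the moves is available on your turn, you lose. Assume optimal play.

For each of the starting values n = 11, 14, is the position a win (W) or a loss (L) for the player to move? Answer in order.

Work bottom-up. With no move the player to move loses. Otherwise the position is W if at least one move leads to an L position for the opponent, and L if every move leads to a W.
n=0: no move → L
n=1: →0(L), so W
n=2: →0(L), so W
n=3: →0(L), so W
n=4: →2(W), 3(W) — all W, so L
n=5: →0(L), so W
n=6: →4(L), so W
n=7: →0(L), so W
n=8: →4(L), so W
n=9: →6(W), 8(W) — all W, so L
n=10: →9(L), so W
n=11: →0(L), so W
n=12: →9(L), so W
n=13: →0(L), so W
n=14: →7(W), 12(W), 13(W) — all W, so L

11: W, 14: L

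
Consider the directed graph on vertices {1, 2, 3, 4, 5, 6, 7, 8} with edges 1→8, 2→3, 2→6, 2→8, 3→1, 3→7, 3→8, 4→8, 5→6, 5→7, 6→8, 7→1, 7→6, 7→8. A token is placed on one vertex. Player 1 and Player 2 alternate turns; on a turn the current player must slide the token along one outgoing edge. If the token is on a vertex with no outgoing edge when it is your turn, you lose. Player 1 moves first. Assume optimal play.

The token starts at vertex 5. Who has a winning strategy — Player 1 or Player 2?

Player 2 wins.

Compute win/loss labels from the base case upward. A position with no move is L. Any other position is W if it can reach an L in one move, else L.
Every edge goes from a vertex to one that appears earlier in the order 8, 1, 6, 7, 3, 2, 5, 4, so processing vertices in that order labels each vertex after all of its successors.
8: no outgoing edge → L
1: W (go to 8, an L position)
6: W (go to 8, an L position)
7: W (go to 8, an L position)
3: W (go to 8, an L position)
2: W (go to 8, an L position)
5: L (options 7(W), 6(W) are all W)
4: W (go to 8, an L position)
The starting position 5 is L: whatever Player 1 does, the opponent receives a W position.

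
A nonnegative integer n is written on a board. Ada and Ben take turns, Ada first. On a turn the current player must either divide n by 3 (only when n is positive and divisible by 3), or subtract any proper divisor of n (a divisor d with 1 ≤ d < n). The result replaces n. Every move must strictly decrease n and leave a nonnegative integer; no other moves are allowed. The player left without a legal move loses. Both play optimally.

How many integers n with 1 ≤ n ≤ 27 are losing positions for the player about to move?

Build the W/L table. Terminal = L. A non-terminal position is W if it has a move to some L; otherwise it is L.
n=0: no move → L
n=1: no move → L
n=2: W (go to 1, an L position)
n=3: W (go to 1, an L position)
n=4: L (options 2(W), 3(W) are all W)
n=5: W (go to 4, an L position)
n=6: W (go to 4, an L position)
n=7: L (sole option 6(W) is W)
n=8: W (go to 4, an L position)
n=9: L (options 3(W), 6(W), 8(W) are all W)
n=10: W (go to 9, an L position)
n=11: L (sole option 10(W) is W)
n=12: W (go to 4, an L position)
n=13: L (sole option 12(W) is W)
n=14: W (go to 7, an L position)
n=15: L (options 5(W), 10(W), 12(W), 14(W) are all W)
n=16: W (go to 15, an L position)
n=17: L (sole option 16(W) is W)
n=18: W (go to 9, an L position)
n=19: L (sole option 18(W) is W)
n=20: W (go to 15, an L position)
n=21: W (go to 7, an L position)
n=22: W (go to 11, an L position)
n=23: L (sole option 22(W) is W)
n=24: W (go to 23, an L position)
n=25: L (options 20(W), 24(W) are all W)
n=26: W (go to 13, an L position)
n=27: W (go to 9, an L position)
L entries with 1 ≤ n ≤ 27 (n=0 is outside the asked range and is not counted): n = 1, 4, 7, 9, 11, 13, 15, 17, 19, 23, 25; that makes 11.

11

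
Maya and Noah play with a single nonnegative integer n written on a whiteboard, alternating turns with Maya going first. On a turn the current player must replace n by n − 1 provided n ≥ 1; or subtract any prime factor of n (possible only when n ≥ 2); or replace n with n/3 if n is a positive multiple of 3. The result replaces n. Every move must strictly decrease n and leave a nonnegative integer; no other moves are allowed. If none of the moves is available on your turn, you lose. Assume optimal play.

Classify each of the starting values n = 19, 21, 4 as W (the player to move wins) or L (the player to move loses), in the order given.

Use the standard recursion: the mover loses at a terminal position; elsewhere, the mover wins exactly when some move hands the opponent an L position.
n=0: no move → L
n=1: W (go to 0, an L position)
n=2: W (go to 0, an L position)
n=3: W (go to 0, an L position)
n=4: L (options 2(W), 3(W) are all W)
n=5: W (go to 0, an L position)
n=6: W (go to 4, an L position)
n=7: W (go to 0, an L position)
n=8: L (options 6(W), 7(W) are all W)
n=9: W (go to 8, an L position)
n=10: W (go to 8, an L position)
n=11: W (go to 0, an L position)
n=12: W (go to 4, an L position)
n=13: W (go to 0, an L position)
n=14: L (options 7(W), 12(W), 13(W) are all W)
n=15: W (go to 14, an L position)
n=16: W (go to 14, an L position)
n=17: W (go to 0, an L position)
n=18: L (options 6(W), 15(W), 16(W), 17(W) are all W)
n=19: W (go to 0, an L position)
n=20: W (go to 18, an L position)
n=21: W (go to 14, an L position)

19: W, 21: W, 4: L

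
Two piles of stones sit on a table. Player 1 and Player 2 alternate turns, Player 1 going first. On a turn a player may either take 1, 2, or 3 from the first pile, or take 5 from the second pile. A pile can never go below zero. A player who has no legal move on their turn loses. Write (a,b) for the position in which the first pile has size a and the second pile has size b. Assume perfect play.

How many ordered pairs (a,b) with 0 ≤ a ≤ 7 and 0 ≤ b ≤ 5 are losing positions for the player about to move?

12

Label each position W (a win for the player to move) or L (a loss). A position with no legal move is L; any other position is W exactly when some move reaches an L, and L when every move reaches a W.
Every move lowers a or b (never raises either), so fill the grid row by row in increasing a, and left to right within a row: each cell's successors are then already labelled.
      b=0  b=1  b=2  b=3  b=4  b=5
a=0:    L    L    L    L    L    W
a=1:    W    W    W    W    W    L
a=2:    W    W    W    W    W    W
a=3:    W    W    W    W    W    W
a=4:    L    L    L    L    L    W
a=5:    W    W    W    W    W    L
a=6:    W    W    W    W    W    W
a=7:    W    W    W    W    W    W
Cells with no legal move (terminal, hence L): (0,0), (0,1), (0,2), (0,3), (0,4).
The remaining L cells, each justified by listing all of its moves:
(1,5): only reaches (0,5)(W), (1,0)(W), all W → L
(4,0): only reaches (3,0)(W), (2,0)(W), (1,0)(W), all W → L
(4,1): only reaches (3,1)(W), (2,1)(W), (1,1)(W), all W → L
(4,2): only reaches (3,2)(W), (2,2)(W), (1,2)(W), all W → L
(4,3): only reaches (3,3)(W), (2,3)(W), (1,3)(W), all W → L
(4,4): only reaches (3,4)(W), (2,4)(W), (1,4)(W), all W → L
(5,5): only reaches (4,5)(W), (3,5)(W), (2,5)(W), (5,0)(W), all W → L
Every other cell has at least one move into one of the L cells above, so it is W.
L cells per row: a=0: 5, a=1: 1, a=2: 0, a=3: 0, a=4: 5, a=5: 1, a=6: 0, a=7: 0; total 12.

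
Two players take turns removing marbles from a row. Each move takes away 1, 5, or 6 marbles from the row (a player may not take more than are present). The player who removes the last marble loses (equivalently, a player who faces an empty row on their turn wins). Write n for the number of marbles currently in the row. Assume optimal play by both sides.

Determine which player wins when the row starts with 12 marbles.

The second player wins.

Work bottom-up. With no move the player to move wins. Otherwise the position is W if at least one move leads to an L position for the opponent, and L if every move leads to a W.
n=0: no move; the opponent has just taken the last marble and therefore loses → W
n=1: only reaches 0(W), which is W → L
n=2: reaches L-position 1 → W
n=3: only reaches 2(W), which is W → L
n=4: reaches L-position 3 → W
n=5: only reaches 4(W), 0(W), all W → L
n=6: reaches L-position 5 → W
n=7: reaches L-position 1 → W
n=8: reaches L-position 3 → W
n=9: reaches L-position 3 → W
n=10: reaches L-position 5 → W
n=11: reaches L-position 5 → W
n=12: only reaches 11(W), 7(W), 6(W), all W → L
The starting position 12 is L: whatever the player to move does, the opponent receives a W position.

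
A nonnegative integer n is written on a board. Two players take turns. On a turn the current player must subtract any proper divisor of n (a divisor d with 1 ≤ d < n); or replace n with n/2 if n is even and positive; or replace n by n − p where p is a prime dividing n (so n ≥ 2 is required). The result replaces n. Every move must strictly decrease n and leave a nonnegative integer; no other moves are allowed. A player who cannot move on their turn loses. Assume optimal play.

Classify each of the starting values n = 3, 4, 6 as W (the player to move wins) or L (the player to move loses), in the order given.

Classify positions by backward induction: terminal positions (no move available) are L. From any other position, the mover wins iff some move reaches an L.
n=0: no move → L
n=1: no move → L
n=2: can move to 0, which is L ⇒ W
n=3: can move to 0, which is L ⇒ W
n=4: moves to 2(W), 3(W); every one is W ⇒ L
n=5: can move to 0, which is L ⇒ W
n=6: can move to 4, which is L ⇒ W

3: W, 4: L, 6: W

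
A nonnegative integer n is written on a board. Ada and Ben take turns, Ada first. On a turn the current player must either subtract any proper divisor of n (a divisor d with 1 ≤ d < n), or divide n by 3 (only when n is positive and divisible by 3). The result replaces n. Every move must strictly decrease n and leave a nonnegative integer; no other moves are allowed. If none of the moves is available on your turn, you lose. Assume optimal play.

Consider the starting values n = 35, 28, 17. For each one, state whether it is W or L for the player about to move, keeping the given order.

35: W, 28: L, 17: L

Compute win/loss labels from the base case upward. A position with no move is L. Any other position is W if it can reach an L in one move, else L.
n=0: no move → L
n=1: no move → L
n=2: →1(L), so W
n=3: →1(L), so W
n=4: →2(W), 3(W) — all W, so L
n=5: →4(L), so W
n=6: →4(L), so W
n=7: →6(W) only, which is W, so L
n=8: →4(L), so W
n=9: →3(W), 6(W), 8(W) — all W, so L
n=10: →9(L), so W
n=11: →10(W) only, which is W, so L
n=12: →4(L), so W
n=13: →12(W) only, which is W, so L
n=14: →7(L), so W
n=15: →5(W), 10(W), 12(W), 14(W) — all W, so L
n=16: →15(L), so W
n=17: →16(W) only, which is W, so L
n=18: →9(L), so W
n=19: →18(W) only, which is W, so L
n=20: →15(L), so W
n=21: →7(L), so W
n=22: →11(L), so W
n=23: →22(W) only, which is W, so L
n=24: →23(L), so W
n=25: →20(W), 24(W) — all W, so L
n=26: →13(L), so W
n=27: →9(L), so W
n=28: →14(W), 21(W), 24(W), 26(W), 27(W) — all W, so L
n=29: →28(L), so W
n=30: →15(L), so W
n=31: →30(W) only, which is W, so L
n=32: →28(L), so W
n=33: →11(L), so W
n=34: →17(L), so W
n=35: →28(L), so W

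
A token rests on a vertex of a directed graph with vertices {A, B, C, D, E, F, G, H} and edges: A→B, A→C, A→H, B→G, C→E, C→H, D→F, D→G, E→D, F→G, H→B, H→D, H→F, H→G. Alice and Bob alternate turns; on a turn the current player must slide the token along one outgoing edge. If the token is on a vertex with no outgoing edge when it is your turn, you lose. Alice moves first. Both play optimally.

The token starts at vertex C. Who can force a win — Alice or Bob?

Alice wins.

Work bottom-up. With no move the player to move loses. Otherwise the position is W if at least one move leads to an L position for the opponent, and L if every move leads to a W.
Every edge goes from a vertex to one that appears earlier in the order G, B, F, D, H, E, C, A, so processing vertices in that order labels each vertex after all of its successors.
G: no outgoing edge → L
B: W (go to G, an L position)
F: W (go to G, an L position)
D: W (go to G, an L position)
H: W (go to G, an L position)
E: L (sole option D(W) is W)
C: W (go to E, an L position)
A: L (options C(W), H(W), B(W) are all W)
From C Alice can move to E, reaching an L position.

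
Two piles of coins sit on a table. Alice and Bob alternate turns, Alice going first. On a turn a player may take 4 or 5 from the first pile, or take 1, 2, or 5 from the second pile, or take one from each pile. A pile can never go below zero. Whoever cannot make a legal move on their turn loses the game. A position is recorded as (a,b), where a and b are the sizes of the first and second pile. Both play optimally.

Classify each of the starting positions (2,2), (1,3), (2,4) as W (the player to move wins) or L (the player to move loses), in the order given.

Use the standard recursion: the mover loses at a terminal position; elsewhere, the mover wins exactly when some move hands the opponent an L position.
No move ever increases a pile, so every position that can arise here has a ≤ 2 and b ≤ 4; it is enough to label the cells with 0 ≤ a ≤ 2 and 0 ≤ b ≤ 4.
Every move lowers a or b (never raises either), so fill the grid row by row in increasing a, and left to right within a row: each cell's successors are then already labelled.
      b=0  b=1  b=2  b=3  b=4
a=0:    L    W    W    L    W
a=1:    L    W    W    L    W
a=2:    L    W    W    L    W
Cells with no legal move (terminal, hence L): (0,0), (1,0), (2,0).
The remaining L cells, each justified by listing all of its moves:
(0,3): →(0,2)(W), (0,1)(W) — all W, so L
(1,3): →(1,2)(W), (1,1)(W), (0,2)(W) — all W, so L
(2,3): →(2,2)(W), (2,1)(W), (1,2)(W) — all W, so L
Every other cell has at least one move into one of the L cells above, so it is W.
(2,2): the move to (2,0) reaches an L cell, so W
(1,3): one of the L cells justified above, so L
(2,4): the move to (2,3) reaches an L cell, so W

(2,2): W, (1,3): L, (2,4): W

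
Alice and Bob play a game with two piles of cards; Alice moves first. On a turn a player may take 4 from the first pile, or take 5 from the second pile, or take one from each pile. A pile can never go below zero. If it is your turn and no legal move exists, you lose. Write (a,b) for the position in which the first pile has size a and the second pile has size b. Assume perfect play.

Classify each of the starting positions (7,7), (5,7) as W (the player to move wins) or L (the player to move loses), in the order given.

Build the W/L table. Terminal = L. A non-terminal position is W if it has a move to some L; otherwise it is L.
No move ever increases a pile, so every position that can arise here has a ≤ 7 and b ≤ 7; it is enough to label the cells with 0 ≤ a ≤ 7 and 0 ≤ b ≤ 7.
Every move lowers a or b (never raises either), so fill the grid row by row in increasing a, and left to right within a row: each cell's successors are then already labelled.
      b=0  b=1  b=2  b=3  b=4  b=5  b=6  b=7
a=0:    L    L    L    L    L    W    W    W
a=1:    L    W    W    W    W    W    L    L
a=2:    L    W    L    L    L    W    L    W
a=3:    L    W    L    W    W    W    L    W
a=4:    W    W    W    W    W    L    L    W
a=5:    W    L    L    L    L    L    W    W
a=6:    W    L    W    W    W    W    W    L
a=7:    W    L    W    L    L    L    W    L
Cells with no legal move (terminal, hence L): (0,0), (0,1), (0,2), (0,3), (0,4), (1,0), (2,0), (3,0).
The remaining L cells, each justified by listing all of its moves:
(1,6): →(1,1)(W), (0,5)(W) — all W, so L
(1,7): →(1,2)(W), (0,6)(W) — all W, so L
(2,2): →(1,1)(W) only, which is W, so L
(2,3): →(1,2)(W) only, which is W, so L
(2,4): →(1,3)(W) only, which is W, so L
(2,6): →(2,1)(W), (1,5)(W) — all W, so L
(3,2): →(2,1)(W) only, which is W, so L
(3,6): →(3,1)(W), (2,5)(W) — all W, so L
(4,5): →(0,5)(W), (4,0)(W), (3,4)(W) — all W, so L
(4,6): →(0,6)(W), (4,1)(W), (3,5)(W) — all W, so L
(5,1): →(1,1)(W), (4,0)(W) — all W, so L
(5,2): →(1,2)(W), (4,1)(W) — all W, so L
(5,3): →(1,3)(W), (4,2)(W) — all W, so L
(5,4): →(1,4)(W), (4,3)(W) — all W, so L
(5,5): →(1,5)(W), (5,0)(W), (4,4)(W) — all W, so L
(6,1): →(2,1)(W), (5,0)(W) — all W, so L
(6,7): →(2,7)(W), (6,2)(W), (5,6)(W) — all W, so L
(7,1): →(3,1)(W), (6,0)(W) — all W, so L
(7,3): →(3,3)(W), (6,2)(W) — all W, so L
(7,4): →(3,4)(W), (6,3)(W) — all W, so L
(7,5): →(3,5)(W), (7,0)(W), (6,4)(W) — all W, so L
(7,7): →(3,7)(W), (7,2)(W), (6,6)(W) — all W, so L
Every other cell has at least one move into one of the L cells above, so it is W.
(7,7): one of the L cells justified above, so L
(5,7): the move to (1,7) reaches an L cell, so W

(7,7): L, (5,7): W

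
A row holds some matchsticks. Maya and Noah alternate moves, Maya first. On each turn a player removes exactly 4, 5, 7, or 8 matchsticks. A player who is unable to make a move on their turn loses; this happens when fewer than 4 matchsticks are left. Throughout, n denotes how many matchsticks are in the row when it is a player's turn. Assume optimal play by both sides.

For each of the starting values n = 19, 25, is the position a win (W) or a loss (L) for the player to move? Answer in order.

19: W, 25: L

Work bottom-up. With no move the player to move loses. Otherwise the position is W if at least one move leads to an L position for the opponent, and L if every move leads to a W.
n=0: no move → L
n=1: no move → L
n=2: no move → L
n=3: no move → L
n=4: can move to 0, which is L ⇒ W
n=5: can move to 1, which is L ⇒ W
n=6: can move to 2, which is L ⇒ W
n=7: can move to 3, which is L ⇒ W
n=8: can move to 3, which is L ⇒ W
n=9: can move to 2, which is L ⇒ W
n=10: can move to 3, which is L ⇒ W
n=11: can move to 3, which is L ⇒ W
n=12: moves to 8(W), 7(W), 5(W), 4(W); every one is W ⇒ L
n=13: moves to 9(W), 8(W), 6(W), 5(W); every one is W ⇒ L
n=14: moves to 10(W), 9(W), 7(W), 6(W); every one is W ⇒ L
n=15: moves to 11(W), 10(W), 8(W), 7(W); every one is W ⇒ L
n=16: can move to 12, which is L ⇒ W
n=17: can move to 13, which is L ⇒ W
n=18: can move to 14, which is L ⇒ W
n=19: can move to 15, which is L ⇒ W
n=20: can move to 15, which is L ⇒ W
n=21: can move to 14, which is L ⇒ W
n=22: can move to 15, which is L ⇒ W
n=23: can move to 15, which is L ⇒ W
n=24: moves to 20(W), 19(W), 17(W), 16(W); every one is W ⇒ L
n=25: moves to 21(W), 20(W), 18(W), 17(W); every one is W ⇒ L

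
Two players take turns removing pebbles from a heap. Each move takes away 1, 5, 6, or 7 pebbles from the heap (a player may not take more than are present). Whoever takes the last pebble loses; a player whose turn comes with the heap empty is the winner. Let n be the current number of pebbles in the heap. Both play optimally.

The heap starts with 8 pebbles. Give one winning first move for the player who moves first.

Use the standard recursion: the mover wins at a terminal position; elsewhere, the mover wins exactly when some move hands the opponent an L position.
n=0: no move; the opponent has just taken the last pebble and therefore loses → W
n=1: L (sole option 0(W) is W)
n=2: W (go to 1, an L position)
n=3: L (sole option 2(W) is W)
n=4: W (go to 3, an L position)
n=5: L (options 4(W), 0(W) are all W)
n=6: W (go to 5, an L position)
n=7: W (go to 1, an L position)
n=8: W (go to 3, an L position)
From 8, the L positions reachable in one move are: 3, 1. Any move reaching one of these is winning.

Remove 5, leaving 3.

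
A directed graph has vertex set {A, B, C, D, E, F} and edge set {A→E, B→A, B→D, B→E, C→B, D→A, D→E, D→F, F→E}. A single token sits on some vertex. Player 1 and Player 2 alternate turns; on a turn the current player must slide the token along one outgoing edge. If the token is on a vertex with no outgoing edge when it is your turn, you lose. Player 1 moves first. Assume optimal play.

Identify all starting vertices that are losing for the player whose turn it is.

C, E

Work bottom-up. With no move the player to move loses. Otherwise the position is W if at least one move leads to an L position for the opponent, and L if every move leads to a W.
Every edge goes from a vertex to one that appears earlier in the order E, F, A, D, B, C, so processing vertices in that order labels each vertex after all of its successors.
E: no outgoing edge → L
F: W (go to E, an L position)
A: W (go to E, an L position)
D: W (go to E, an L position)
B: W (go to E, an L position)
C: L (sole option B(W) is W)
Reading off the rows marked L gives the requested list; there are 2 such vertices.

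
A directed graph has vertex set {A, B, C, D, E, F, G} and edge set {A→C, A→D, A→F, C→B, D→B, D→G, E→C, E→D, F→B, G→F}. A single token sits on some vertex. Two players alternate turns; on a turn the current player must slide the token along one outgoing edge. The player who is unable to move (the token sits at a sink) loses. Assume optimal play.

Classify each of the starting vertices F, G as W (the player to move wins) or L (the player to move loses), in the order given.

F: W, G: L

Label each position W (a win for the player to move) or L (a loss). A position with no legal move is L; any other position is W exactly when some move reaches an L, and L when every move reaches a W.
Every edge goes from a vertex to one that appears earlier in the order B, F, G, C, D, A, E, so processing vertices in that order labels each vertex after all of its successors.
B: no outgoing edge → L
F: reaches L-position B → W
G: only reaches F(W), which is W → L
C: reaches L-position B → W
D: reaches L-position G → W
A: only reaches D(W), C(W), F(W), all W → L
E: only reaches D(W), C(W), all W → L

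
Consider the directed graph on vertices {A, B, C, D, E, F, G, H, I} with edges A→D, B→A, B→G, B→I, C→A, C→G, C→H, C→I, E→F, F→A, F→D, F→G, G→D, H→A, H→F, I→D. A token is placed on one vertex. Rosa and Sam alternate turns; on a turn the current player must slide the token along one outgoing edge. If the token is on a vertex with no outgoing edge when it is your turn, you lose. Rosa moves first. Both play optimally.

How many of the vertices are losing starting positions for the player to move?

4

Compute win/loss labels from the base case upward. A position with no move is L. Any other position is W if it can reach an L in one move, else L.
Every edge goes from a vertex to one that appears earlier in the order D, I, G, A, F, B, E, H, C, so processing vertices in that order labels each vertex after all of its successors.
D: no outgoing edge → L
I: reaches L-position D → W
G: reaches L-position D → W
A: reaches L-position D → W
F: reaches L-position D → W
B: only reaches A(W), G(W), I(W), all W → L
E: only reaches F(W), which is W → L
H: only reaches F(W), A(W), all W → L
C: reaches L-position H → W
The L vertices are B, D, E, H; that is 4 in all.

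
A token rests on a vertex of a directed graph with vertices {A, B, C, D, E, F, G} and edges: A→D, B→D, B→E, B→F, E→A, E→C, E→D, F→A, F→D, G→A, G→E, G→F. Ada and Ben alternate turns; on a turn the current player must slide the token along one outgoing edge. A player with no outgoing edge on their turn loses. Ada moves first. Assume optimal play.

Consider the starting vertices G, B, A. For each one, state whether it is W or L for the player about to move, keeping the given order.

G: L, B: W, A: W

Work bottom-up. With no move the player to move loses. Otherwise the position is W if at least one move leads to an L position for the opponent, and L if every move leads to a W.
Every edge goes from a vertex to one that appears earlier in the order D, C, A, E, F, B, G, so processing vertices in that order labels each vertex after all of its successors.
D: no outgoing edge → L
C: no outgoing edge → L
A: can move to D, which is L ⇒ W
E: can move to C, which is L ⇒ W
F: can move to D, which is L ⇒ W
B: can move to D, which is L ⇒ W
G: moves to F(W), E(W), A(W); every one is W ⇒ L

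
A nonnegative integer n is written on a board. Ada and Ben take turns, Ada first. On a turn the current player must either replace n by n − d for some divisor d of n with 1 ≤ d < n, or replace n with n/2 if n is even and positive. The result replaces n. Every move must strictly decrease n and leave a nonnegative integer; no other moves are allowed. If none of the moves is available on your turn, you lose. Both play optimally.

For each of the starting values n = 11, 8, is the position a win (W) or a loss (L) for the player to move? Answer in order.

11: L, 8: W

Work bottom-up. With no move the player to move loses. Otherwise the position is W if at least one move leads to an L position for the opponent, and L if every move leads to a W.
n=0: no move → L
n=1: no move → L
n=2: W (go to 1, an L position)
n=3: L (sole option 2(W) is W)
n=4: W (go to 3, an L position)
n=5: L (sole option 4(W) is W)
n=6: W (go to 3, an L position)
n=7: L (sole option 6(W) is W)
n=8: W (go to 7, an L position)
n=9: L (options 6(W), 8(W) are all W)
n=10: W (go to 5, an L position)
n=11: L (sole option 10(W) is W)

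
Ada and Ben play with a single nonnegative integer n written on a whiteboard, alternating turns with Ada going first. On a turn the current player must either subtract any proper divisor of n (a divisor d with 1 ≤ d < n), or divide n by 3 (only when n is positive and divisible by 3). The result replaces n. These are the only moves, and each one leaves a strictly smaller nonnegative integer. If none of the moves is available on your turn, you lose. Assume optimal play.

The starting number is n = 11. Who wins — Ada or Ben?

Compute win/loss labels from the base case upward. A position with no move is L. Any other position is W if it can reach an L in one move, else L.
n=0: no move → L
n=1: no move → L
n=2: reaches L-position 1 → W
n=3: reaches L-position 1 → W
n=4: only reaches 2(W), 3(W), all W → L
n=5: reaches L-position 4 → W
n=6: reaches L-position 4 → W
n=7: only reaches 6(W), which is W → L
n=8: reaches L-position 4 → W
n=9: only reaches 3(W), 6(W), 8(W), all W → L
n=10: reaches L-position 9 → W
n=11: only reaches 10(W), which is W → L
Every move from 11 reaches a W position, so the mover loses.

Ben wins.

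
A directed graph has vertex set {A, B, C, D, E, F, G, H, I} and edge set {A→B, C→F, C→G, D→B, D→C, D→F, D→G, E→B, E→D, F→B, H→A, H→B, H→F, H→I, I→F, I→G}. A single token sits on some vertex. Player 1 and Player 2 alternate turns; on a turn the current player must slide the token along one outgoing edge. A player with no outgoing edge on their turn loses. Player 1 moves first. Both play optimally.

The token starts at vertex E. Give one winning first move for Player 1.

Move to B.

Build the W/L table. Terminal = L. A non-terminal position is W if it has a move to some L; otherwise it is L.
Every edge goes from a vertex to one that appears earlier in the order B, G, A, F, C, D, E, I, H, so processing vertices in that order labels each vertex after all of its successors.
B: no outgoing edge → L
G: no outgoing edge → L
A: can move to B, which is L ⇒ W
F: can move to B, which is L ⇒ W
C: can move to G, which is L ⇒ W
D: can move to G, which is L ⇒ W
E: can move to B, which is L ⇒ W
I: can move to G, which is L ⇒ W
H: can move to B, which is L ⇒ W
From E, the L positions reachable in one move are: B.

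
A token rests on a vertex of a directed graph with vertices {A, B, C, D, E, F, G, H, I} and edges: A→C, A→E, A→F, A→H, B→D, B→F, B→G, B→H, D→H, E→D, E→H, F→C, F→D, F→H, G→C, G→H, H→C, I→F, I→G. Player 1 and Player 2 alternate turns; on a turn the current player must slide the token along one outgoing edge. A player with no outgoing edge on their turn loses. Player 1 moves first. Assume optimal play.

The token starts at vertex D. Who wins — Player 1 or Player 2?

Work bottom-up. With no move the player to move loses. Otherwise the position is W if at least one move leads to an L position for the opponent, and L if every move leads to a W.
Every edge goes from a vertex to one that appears earlier in the order C, H, D, F, G, E, A, I, B, so processing vertices in that order labels each vertex after all of its successors.
C: no outgoing edge → L
H: →C(L), so W
D: →H(W) only, which is W, so L
F: →D(L), so W
G: →C(L), so W
E: →D(L), so W
A: →C(L), so W
I: →G(W), F(W) — all W, so L
B: →D(L), so W
Every move from D reaches a W position, so the mover loses.

Player 2 wins.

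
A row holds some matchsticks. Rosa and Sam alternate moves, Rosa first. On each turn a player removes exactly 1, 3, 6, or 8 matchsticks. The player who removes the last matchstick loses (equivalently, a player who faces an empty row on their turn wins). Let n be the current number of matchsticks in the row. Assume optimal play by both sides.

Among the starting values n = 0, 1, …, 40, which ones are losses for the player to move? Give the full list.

1, 3, 5, 10, 12, 14, 19, 21, 23, 28, 30, 32, 37, 39

Compute win/loss labels from the base case upward. A position with no move is W. Any other position is W if it can reach an L in one move, else L.
n=0: no move; the opponent has just taken the last matchstick and therefore loses → W
n=1: L (sole option 0(W) is W)
n=2: W (go to 1, an L position)
n=3: L (options 2(W), 0(W) are all W)
n=4: W (go to 3, an L position)
n=5: L (options 4(W), 2(W) are all W)
n=6: W (go to 5, an L position)
n=7: W (go to 1, an L position)
n=8: W (go to 5, an L position)
n=9: W (go to 3, an L position)
n=10: L (options 9(W), 7(W), 4(W), 2(W) are all W)
n=11: W (go to 10, an L position)
n=12: L (options 11(W), 9(W), 6(W), 4(W) are all W)
n=13: W (go to 12, an L position)
n=14: L (options 13(W), 11(W), 8(W), 6(W) are all W)
n=15: W (go to 14, an L position)
n=16: W (go to 10, an L position)
n=17: W (go to 14, an L position)
n=18: W (go to 12, an L position)
n=19: L (options 18(W), 16(W), 13(W), 11(W) are all W)
n=20: W (go to 19, an L position)
n=21: L (options 20(W), 18(W), 15(W), 13(W) are all W)
n=22: W (go to 21, an L position)
n=23: L (options 22(W), 20(W), 17(W), 15(W) are all W)
n=24: W (go to 23, an L position)
n=25: W (go to 19, an L position)
n=26: W (go to 23, an L position)
n=27: W (go to 21, an L position)
n=28: L (options 27(W), 25(W), 22(W), 20(W) are all W)
n=29: W (go to 28, an L position)
n=30: L (options 29(W), 27(W), 24(W), 22(W) are all W)
n=31: W (go to 30, an L position)
n=32: L (options 31(W), 29(W), 26(W), 24(W) are all W)
n=33: W (go to 32, an L position)
n=34: W (go to 28, an L position)
n=35: W (go to 32, an L position)
n=36: W (go to 30, an L position)
n=37: L (options 36(W), 34(W), 31(W), 29(W) are all W)
n=38: W (go to 37, an L position)
n=39: L (options 38(W), 36(W), 33(W), 31(W) are all W)
n=40: W (go to 39, an L position)
The losing starting values of n are exactly the entries labelled L in this table (14 of them).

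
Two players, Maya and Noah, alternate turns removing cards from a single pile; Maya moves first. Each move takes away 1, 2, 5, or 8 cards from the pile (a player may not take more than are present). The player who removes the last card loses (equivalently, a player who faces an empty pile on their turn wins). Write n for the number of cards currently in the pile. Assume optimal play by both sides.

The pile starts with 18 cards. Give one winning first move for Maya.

Work bottom-up. With no move the player to move wins. Otherwise the position is W if at least one move leads to an L position for the opponent, and L if every move leads to a W.
n=0: no move; the opponent has just taken the last card and therefore loses → W
n=1: only reaches 0(W), which is W → L
n=2: reaches L-position 1 → W
n=3: reaches L-position 1 → W
n=4: only reaches 3(W), 2(W), all W → L
n=5: reaches L-position 4 → W
n=6: reaches L-position 4 → W
n=7: only reaches 6(W), 5(W), 2(W), all W → L
n=8: reaches L-position 7 → W
n=9: reaches L-position 7 → W
n=10: only reaches 9(W), 8(W), 5(W), 2(W), all W → L
n=11: reaches L-position 10 → W
n=12: reaches L-position 10 → W
n=13: only reaches 12(W), 11(W), 8(W), 5(W), all W → L
n=14: reaches L-position 13 → W
n=15: reaches L-position 13 → W
n=16: only reaches 15(W), 14(W), 11(W), 8(W), all W → L
n=17: reaches L-position 16 → W
n=18: reaches L-position 16 → W
From 18, the L positions reachable in one move are: 16, 13, 10. Any move reaching one of these is winning.

Remove 2, leaving 16.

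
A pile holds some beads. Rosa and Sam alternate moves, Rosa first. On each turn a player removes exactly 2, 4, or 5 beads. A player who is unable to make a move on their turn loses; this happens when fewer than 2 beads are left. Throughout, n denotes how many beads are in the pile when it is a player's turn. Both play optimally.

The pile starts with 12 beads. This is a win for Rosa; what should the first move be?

Build the W/L table. Terminal = L. A non-terminal position is W if it has a move to some L; otherwise it is L.
n=0: no move → L
n=1: no move → L
n=2: W (go to 0, an L position)
n=3: W (go to 1, an L position)
n=4: W (go to 0, an L position)
n=5: W (go to 1, an L position)
n=6: W (go to 1, an L position)
n=7: L (options 5(W), 3(W), 2(W) are all W)
n=8: L (options 6(W), 4(W), 3(W) are all W)
n=9: W (go to 7, an L position)
n=10: W (go to 8, an L position)
n=11: W (go to 7, an L position)
n=12: W (go to 8, an L position)
From 12, the L positions reachable in one move are: 8, 7. Any move reaching one of these is winning.

Remove 4, leaving 8.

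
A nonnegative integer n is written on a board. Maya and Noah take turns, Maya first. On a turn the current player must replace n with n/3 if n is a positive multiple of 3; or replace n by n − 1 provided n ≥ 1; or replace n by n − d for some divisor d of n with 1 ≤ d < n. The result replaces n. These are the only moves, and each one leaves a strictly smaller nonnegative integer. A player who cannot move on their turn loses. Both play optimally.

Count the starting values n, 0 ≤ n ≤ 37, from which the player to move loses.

Classify positions by backward induction: terminal positions (no move available) are L. From any other position, the mover wins iff some move reaches an L.
n=0: no move → L
n=1: can move to 0, which is L ⇒ W
n=2: the only move is to 1(W), a W ⇒ L
n=3: can move to 2, which is L ⇒ W
n=4: can move to 2, which is L ⇒ W
n=5: the only move is to 4(W), a W ⇒ L
n=6: can move to 2, which is L ⇒ W
n=7: the only move is to 6(W), a W ⇒ L
n=8: can move to 7, which is L ⇒ W
n=9: moves to 3(W), 6(W), 8(W); every one is W ⇒ L
n=10: can move to 5, which is L ⇒ W
n=11: the only move is to 10(W), a W ⇒ L
n=12: can move to 9, which is L ⇒ W
n=13: the only move is to 12(W), a W ⇒ L
n=14: can move to 7, which is L ⇒ W
n=15: can move to 5, which is L ⇒ W
n=16: moves to 8(W), 12(W), 14(W), 15(W); every one is W ⇒ L
n=17: can move to 16, which is L ⇒ W
n=18: can move to 9, which is L ⇒ W
n=19: the only move is to 18(W), a W ⇒ L
n=20: can move to 16, which is L ⇒ W
n=21: can move to 7, which is L ⇒ W
n=22: can move to 11, which is L ⇒ W
n=23: the only move is to 22(W), a W ⇒ L
n=24: can move to 16, which is L ⇒ W
n=25: moves to 20(W), 24(W); every one is W ⇒ L
n=26: can move to 13, which is L ⇒ W
n=27: can move to 9, which is L ⇒ W
n=28: moves to 14(W), 21(W), 24(W), 26(W), 27(W); every one is W ⇒ L
n=29: can move to 28, which is L ⇒ W
n=30: can move to 25, which is L ⇒ W
n=31: the only move is to 30(W), a W ⇒ L
n=32: can move to 16, which is L ⇒ W
n=33: can move to 11, which is L ⇒ W
n=34: moves to 17(W), 32(W), 33(W); every one is W ⇒ L
n=35: can move to 28, which is L ⇒ W
n=36: can move to 34, which is L ⇒ W
n=37: the only move is to 36(W), a W ⇒ L
L entries with 0 ≤ n ≤ 37: n = 0, 2, 5, 7, 9, 11, 13, 16, 19, 23, 25, 28, 31, 34, 37; that makes 15.

15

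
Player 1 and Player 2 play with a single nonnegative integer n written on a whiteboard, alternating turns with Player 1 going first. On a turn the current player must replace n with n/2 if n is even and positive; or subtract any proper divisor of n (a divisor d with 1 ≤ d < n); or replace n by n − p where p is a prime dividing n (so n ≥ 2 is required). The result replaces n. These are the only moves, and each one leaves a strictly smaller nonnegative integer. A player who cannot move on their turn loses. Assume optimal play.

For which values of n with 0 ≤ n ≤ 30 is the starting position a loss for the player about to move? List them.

Use the standard recursion: the mover loses at a terminal position; elsewhere, the mover wins exactly when some move hands the opponent an L position.
n=0: no move → L
n=1: no move → L
n=2: W (go to 0, an L position)
n=3: W (go to 0, an L position)
n=4: L (options 2(W), 3(W) are all W)
n=5: W (go to 0, an L position)
n=6: W (go to 4, an L position)
n=7: W (go to 0, an L position)
n=8: W (go to 4, an L position)
n=9: L (options 6(W), 8(W) are all W)
n=10: W (go to 9, an L position)
n=11: W (go to 0, an L position)
n=12: W (go to 9, an L position)
n=13: W (go to 0, an L position)
n=14: L (options 7(W), 12(W), 13(W) are all W)
n=15: W (go to 14, an L position)
n=16: W (go to 14, an L position)
n=17: W (go to 0, an L position)
n=18: W (go to 9, an L position)
n=19: W (go to 0, an L position)
n=20: L (options 10(W), 15(W), 16(W), 18(W), 19(W) are all W)
n=21: W (go to 14, an L position)
n=22: W (go to 20, an L position)
n=23: W (go to 0, an L position)
n=24: W (go to 20, an L position)
n=25: W (go to 20, an L position)
n=26: L (options 13(W), 24(W), 25(W) are all W)
n=27: W (go to 26, an L position)
n=28: W (go to 14, an L position)
n=29: W (go to 0, an L position)
n=30: W (go to 20, an L position)
Reading off the rows marked L gives the requested list; there are 7 such values of n.

0, 1, 4, 9, 14, 20, 26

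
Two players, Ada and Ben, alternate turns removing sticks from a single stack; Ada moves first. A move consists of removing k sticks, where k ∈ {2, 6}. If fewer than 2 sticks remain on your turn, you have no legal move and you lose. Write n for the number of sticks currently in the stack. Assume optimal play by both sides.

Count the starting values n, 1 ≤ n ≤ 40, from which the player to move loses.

Classify positions by backward induction: terminal positions (no move available) are L. From any other position, the mover wins iff some move reaches an L.
n=0: no move → L
n=1: no move → L
n=2: →0(L), so W
n=3: →1(L), so W
n=4: →2(W) only, which is W, so L
n=5: →3(W) only, which is W, so L
n=6: →4(L), so W
n=7: →5(L), so W
n=8: →6(W), 2(W) — all W, so L
n=9: →7(W), 3(W) — all W, so L
n=10: →8(L), so W
n=11: →9(L), so W
n=12: →10(W), 6(W) — all W, so L
n=13: →11(W), 7(W) — all W, so L
n=14: →12(L), so W
n=15: →13(L), so W
n=16: →14(W), 10(W) — all W, so L
n=17: →15(W), 11(W) — all W, so L
n=18: →16(L), so W
n=19: →17(L), so W
n=20: →18(W), 14(W) — all W, so L
n=21: →19(W), 15(W) — all W, so L
n=22: →20(L), so W
n=23: →21(L), so W
n=24: →22(W), 18(W) — all W, so L
n=25: →23(W), 19(W) — all W, so L
n=26: →24(L), so W
n=27: →25(L), so W
n=28: →26(W), 22(W) — all W, so L
n=29: →27(W), 23(W) — all W, so L
n=30: →28(L), so W
n=31: →29(L), so W
n=32: →30(W), 26(W) — all W, so L
n=33: →31(W), 27(W) — all W, so L
n=34: →32(L), so W
n=35: →33(L), so W
n=36: →34(W), 30(W) — all W, so L
n=37: →35(W), 31(W) — all W, so L
n=38: →36(L), so W
n=39: →37(L), so W
n=40: →38(W), 34(W) — all W, so L
L entries with 1 ≤ n ≤ 40 (n=0 is outside the asked range and is not counted): n = 1, 4, 5, 8, 9, 12, 13, 16, 17, 20, 21, 24, 25, 28, 29, 32, 33, 36, 37, 40; that makes 20.

20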